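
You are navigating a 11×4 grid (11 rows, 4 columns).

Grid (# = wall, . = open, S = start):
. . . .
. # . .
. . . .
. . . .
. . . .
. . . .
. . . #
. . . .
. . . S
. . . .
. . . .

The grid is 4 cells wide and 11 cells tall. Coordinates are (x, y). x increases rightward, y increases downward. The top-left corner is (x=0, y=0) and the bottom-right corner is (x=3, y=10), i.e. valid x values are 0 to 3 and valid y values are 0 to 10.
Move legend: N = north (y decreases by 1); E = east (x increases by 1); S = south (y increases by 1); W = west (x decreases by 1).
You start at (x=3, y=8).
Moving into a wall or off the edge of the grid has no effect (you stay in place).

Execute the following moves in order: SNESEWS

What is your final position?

Start: (x=3, y=8)
  S (south): (x=3, y=8) -> (x=3, y=9)
  N (north): (x=3, y=9) -> (x=3, y=8)
  E (east): blocked, stay at (x=3, y=8)
  S (south): (x=3, y=8) -> (x=3, y=9)
  E (east): blocked, stay at (x=3, y=9)
  W (west): (x=3, y=9) -> (x=2, y=9)
  S (south): (x=2, y=9) -> (x=2, y=10)
Final: (x=2, y=10)

Answer: Final position: (x=2, y=10)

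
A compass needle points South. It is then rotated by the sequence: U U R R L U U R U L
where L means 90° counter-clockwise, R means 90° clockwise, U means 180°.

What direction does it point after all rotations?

Start: South
  U (U-turn (180°)) -> North
  U (U-turn (180°)) -> South
  R (right (90° clockwise)) -> West
  R (right (90° clockwise)) -> North
  L (left (90° counter-clockwise)) -> West
  U (U-turn (180°)) -> East
  U (U-turn (180°)) -> West
  R (right (90° clockwise)) -> North
  U (U-turn (180°)) -> South
  L (left (90° counter-clockwise)) -> East
Final: East

Answer: Final heading: East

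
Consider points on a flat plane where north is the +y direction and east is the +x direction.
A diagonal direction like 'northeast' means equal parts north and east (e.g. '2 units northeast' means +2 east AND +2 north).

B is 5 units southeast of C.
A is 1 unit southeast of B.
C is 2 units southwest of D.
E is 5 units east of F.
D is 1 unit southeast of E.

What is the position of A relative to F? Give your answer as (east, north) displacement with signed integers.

Place F at the origin (east=0, north=0).
  E is 5 units east of F: delta (east=+5, north=+0); E at (east=5, north=0).
  D is 1 unit southeast of E: delta (east=+1, north=-1); D at (east=6, north=-1).
  C is 2 units southwest of D: delta (east=-2, north=-2); C at (east=4, north=-3).
  B is 5 units southeast of C: delta (east=+5, north=-5); B at (east=9, north=-8).
  A is 1 unit southeast of B: delta (east=+1, north=-1); A at (east=10, north=-9).
Therefore A relative to F: (east=10, north=-9).

Answer: A is at (east=10, north=-9) relative to F.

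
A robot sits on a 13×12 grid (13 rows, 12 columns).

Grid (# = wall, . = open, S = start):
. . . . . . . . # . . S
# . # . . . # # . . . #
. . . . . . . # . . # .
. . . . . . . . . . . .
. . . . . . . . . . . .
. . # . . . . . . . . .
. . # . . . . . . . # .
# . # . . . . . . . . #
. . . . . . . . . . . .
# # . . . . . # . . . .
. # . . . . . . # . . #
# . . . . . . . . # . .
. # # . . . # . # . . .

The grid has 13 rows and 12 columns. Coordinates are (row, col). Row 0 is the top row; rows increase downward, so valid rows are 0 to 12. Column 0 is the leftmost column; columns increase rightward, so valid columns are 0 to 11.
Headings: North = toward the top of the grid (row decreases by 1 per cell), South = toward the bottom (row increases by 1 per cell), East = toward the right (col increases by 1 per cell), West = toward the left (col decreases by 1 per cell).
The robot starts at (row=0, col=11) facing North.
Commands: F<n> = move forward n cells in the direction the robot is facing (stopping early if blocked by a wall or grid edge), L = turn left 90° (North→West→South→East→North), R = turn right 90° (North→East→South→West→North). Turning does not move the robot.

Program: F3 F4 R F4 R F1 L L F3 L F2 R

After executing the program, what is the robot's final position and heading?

Start: (row=0, col=11), facing North
  F3: move forward 0/3 (blocked), now at (row=0, col=11)
  F4: move forward 0/4 (blocked), now at (row=0, col=11)
  R: turn right, now facing East
  F4: move forward 0/4 (blocked), now at (row=0, col=11)
  R: turn right, now facing South
  F1: move forward 0/1 (blocked), now at (row=0, col=11)
  L: turn left, now facing East
  L: turn left, now facing North
  F3: move forward 0/3 (blocked), now at (row=0, col=11)
  L: turn left, now facing West
  F2: move forward 2, now at (row=0, col=9)
  R: turn right, now facing North
Final: (row=0, col=9), facing North

Answer: Final position: (row=0, col=9), facing North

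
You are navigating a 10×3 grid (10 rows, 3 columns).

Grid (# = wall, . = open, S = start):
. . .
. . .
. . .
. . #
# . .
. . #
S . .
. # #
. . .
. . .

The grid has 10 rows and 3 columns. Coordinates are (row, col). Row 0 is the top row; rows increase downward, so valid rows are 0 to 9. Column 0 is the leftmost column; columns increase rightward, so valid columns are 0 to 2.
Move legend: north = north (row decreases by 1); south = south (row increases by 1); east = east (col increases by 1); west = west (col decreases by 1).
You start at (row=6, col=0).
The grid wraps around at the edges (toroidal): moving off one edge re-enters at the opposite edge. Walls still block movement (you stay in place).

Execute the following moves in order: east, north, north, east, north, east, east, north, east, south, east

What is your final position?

Answer: Final position: (row=4, col=2)

Derivation:
Start: (row=6, col=0)
  east (east): (row=6, col=0) -> (row=6, col=1)
  north (north): (row=6, col=1) -> (row=5, col=1)
  north (north): (row=5, col=1) -> (row=4, col=1)
  east (east): (row=4, col=1) -> (row=4, col=2)
  north (north): blocked, stay at (row=4, col=2)
  east (east): blocked, stay at (row=4, col=2)
  east (east): blocked, stay at (row=4, col=2)
  north (north): blocked, stay at (row=4, col=2)
  east (east): blocked, stay at (row=4, col=2)
  south (south): blocked, stay at (row=4, col=2)
  east (east): blocked, stay at (row=4, col=2)
Final: (row=4, col=2)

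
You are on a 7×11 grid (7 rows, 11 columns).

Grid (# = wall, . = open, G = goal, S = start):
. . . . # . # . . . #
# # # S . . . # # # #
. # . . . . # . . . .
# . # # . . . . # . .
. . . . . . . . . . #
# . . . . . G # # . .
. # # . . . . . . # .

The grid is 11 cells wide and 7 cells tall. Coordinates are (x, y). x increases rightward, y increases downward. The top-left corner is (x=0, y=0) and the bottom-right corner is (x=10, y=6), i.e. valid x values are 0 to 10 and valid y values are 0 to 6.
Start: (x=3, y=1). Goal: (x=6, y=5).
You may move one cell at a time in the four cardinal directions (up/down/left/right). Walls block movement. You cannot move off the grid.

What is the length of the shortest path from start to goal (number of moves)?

BFS from (x=3, y=1) until reaching (x=6, y=5):
  Distance 0: (x=3, y=1)
  Distance 1: (x=3, y=0), (x=4, y=1), (x=3, y=2)
  Distance 2: (x=2, y=0), (x=5, y=1), (x=2, y=2), (x=4, y=2)
  Distance 3: (x=1, y=0), (x=5, y=0), (x=6, y=1), (x=5, y=2), (x=4, y=3)
  Distance 4: (x=0, y=0), (x=5, y=3), (x=4, y=4)
  Distance 5: (x=6, y=3), (x=3, y=4), (x=5, y=4), (x=4, y=5)
  Distance 6: (x=7, y=3), (x=2, y=4), (x=6, y=4), (x=3, y=5), (x=5, y=5), (x=4, y=6)
  Distance 7: (x=7, y=2), (x=1, y=4), (x=7, y=4), (x=2, y=5), (x=6, y=5), (x=3, y=6), (x=5, y=6)  <- goal reached here
One shortest path (7 moves): (x=3, y=1) -> (x=4, y=1) -> (x=5, y=1) -> (x=5, y=2) -> (x=5, y=3) -> (x=6, y=3) -> (x=6, y=4) -> (x=6, y=5)

Answer: Shortest path length: 7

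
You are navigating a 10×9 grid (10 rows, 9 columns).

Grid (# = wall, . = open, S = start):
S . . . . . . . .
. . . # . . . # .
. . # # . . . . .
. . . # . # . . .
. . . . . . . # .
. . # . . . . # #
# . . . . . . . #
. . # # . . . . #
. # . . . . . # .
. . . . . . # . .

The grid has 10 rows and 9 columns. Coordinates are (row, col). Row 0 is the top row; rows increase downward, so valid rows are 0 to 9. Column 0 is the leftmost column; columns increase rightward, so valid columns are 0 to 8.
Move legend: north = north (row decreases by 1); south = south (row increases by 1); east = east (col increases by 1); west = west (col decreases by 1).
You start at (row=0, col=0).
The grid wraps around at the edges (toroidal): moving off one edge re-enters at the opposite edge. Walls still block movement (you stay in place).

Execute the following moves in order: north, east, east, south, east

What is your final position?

Start: (row=0, col=0)
  north (north): (row=0, col=0) -> (row=9, col=0)
  east (east): (row=9, col=0) -> (row=9, col=1)
  east (east): (row=9, col=1) -> (row=9, col=2)
  south (south): (row=9, col=2) -> (row=0, col=2)
  east (east): (row=0, col=2) -> (row=0, col=3)
Final: (row=0, col=3)

Answer: Final position: (row=0, col=3)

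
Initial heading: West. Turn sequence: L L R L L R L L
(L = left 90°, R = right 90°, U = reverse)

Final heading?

Answer: Final heading: West

Derivation:
Start: West
  L (left (90° counter-clockwise)) -> South
  L (left (90° counter-clockwise)) -> East
  R (right (90° clockwise)) -> South
  L (left (90° counter-clockwise)) -> East
  L (left (90° counter-clockwise)) -> North
  R (right (90° clockwise)) -> East
  L (left (90° counter-clockwise)) -> North
  L (left (90° counter-clockwise)) -> West
Final: West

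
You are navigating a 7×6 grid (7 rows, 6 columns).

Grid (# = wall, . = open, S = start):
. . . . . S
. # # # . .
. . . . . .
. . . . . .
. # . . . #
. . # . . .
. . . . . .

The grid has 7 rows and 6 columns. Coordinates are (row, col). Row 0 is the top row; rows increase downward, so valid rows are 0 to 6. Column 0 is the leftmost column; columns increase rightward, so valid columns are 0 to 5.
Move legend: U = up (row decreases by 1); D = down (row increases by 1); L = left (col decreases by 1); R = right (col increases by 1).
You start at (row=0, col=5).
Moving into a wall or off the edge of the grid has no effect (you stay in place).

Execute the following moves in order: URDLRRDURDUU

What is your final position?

Answer: Final position: (row=0, col=5)

Derivation:
Start: (row=0, col=5)
  U (up): blocked, stay at (row=0, col=5)
  R (right): blocked, stay at (row=0, col=5)
  D (down): (row=0, col=5) -> (row=1, col=5)
  L (left): (row=1, col=5) -> (row=1, col=4)
  R (right): (row=1, col=4) -> (row=1, col=5)
  R (right): blocked, stay at (row=1, col=5)
  D (down): (row=1, col=5) -> (row=2, col=5)
  U (up): (row=2, col=5) -> (row=1, col=5)
  R (right): blocked, stay at (row=1, col=5)
  D (down): (row=1, col=5) -> (row=2, col=5)
  U (up): (row=2, col=5) -> (row=1, col=5)
  U (up): (row=1, col=5) -> (row=0, col=5)
Final: (row=0, col=5)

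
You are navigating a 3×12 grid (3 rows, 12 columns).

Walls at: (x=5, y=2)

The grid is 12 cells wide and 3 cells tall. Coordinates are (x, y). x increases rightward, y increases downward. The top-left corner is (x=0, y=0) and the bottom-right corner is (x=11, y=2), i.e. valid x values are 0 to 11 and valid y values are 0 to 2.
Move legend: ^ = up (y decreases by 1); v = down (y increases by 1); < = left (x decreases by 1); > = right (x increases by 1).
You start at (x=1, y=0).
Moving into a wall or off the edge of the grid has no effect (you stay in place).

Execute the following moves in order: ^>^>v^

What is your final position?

Start: (x=1, y=0)
  ^ (up): blocked, stay at (x=1, y=0)
  > (right): (x=1, y=0) -> (x=2, y=0)
  ^ (up): blocked, stay at (x=2, y=0)
  > (right): (x=2, y=0) -> (x=3, y=0)
  v (down): (x=3, y=0) -> (x=3, y=1)
  ^ (up): (x=3, y=1) -> (x=3, y=0)
Final: (x=3, y=0)

Answer: Final position: (x=3, y=0)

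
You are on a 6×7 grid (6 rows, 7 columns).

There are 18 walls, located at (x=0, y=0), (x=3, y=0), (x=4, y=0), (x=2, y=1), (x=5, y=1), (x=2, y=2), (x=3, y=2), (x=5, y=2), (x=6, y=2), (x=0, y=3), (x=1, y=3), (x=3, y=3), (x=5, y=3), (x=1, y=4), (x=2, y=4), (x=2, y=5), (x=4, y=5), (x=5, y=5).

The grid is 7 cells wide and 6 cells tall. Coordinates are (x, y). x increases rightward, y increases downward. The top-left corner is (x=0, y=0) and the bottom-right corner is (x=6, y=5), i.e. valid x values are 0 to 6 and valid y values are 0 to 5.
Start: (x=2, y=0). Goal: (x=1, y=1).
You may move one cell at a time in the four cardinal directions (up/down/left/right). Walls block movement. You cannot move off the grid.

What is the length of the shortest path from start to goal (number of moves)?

Answer: Shortest path length: 2

Derivation:
BFS from (x=2, y=0) until reaching (x=1, y=1):
  Distance 0: (x=2, y=0)
  Distance 1: (x=1, y=0)
  Distance 2: (x=1, y=1)  <- goal reached here
One shortest path (2 moves): (x=2, y=0) -> (x=1, y=0) -> (x=1, y=1)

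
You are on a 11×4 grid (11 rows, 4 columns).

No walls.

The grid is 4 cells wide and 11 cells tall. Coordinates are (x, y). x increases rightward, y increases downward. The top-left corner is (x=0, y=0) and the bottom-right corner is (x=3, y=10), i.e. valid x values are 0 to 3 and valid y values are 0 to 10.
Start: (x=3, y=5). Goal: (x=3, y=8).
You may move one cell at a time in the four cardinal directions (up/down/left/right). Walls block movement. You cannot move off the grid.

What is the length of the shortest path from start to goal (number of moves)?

BFS from (x=3, y=5) until reaching (x=3, y=8):
  Distance 0: (x=3, y=5)
  Distance 1: (x=3, y=4), (x=2, y=5), (x=3, y=6)
  Distance 2: (x=3, y=3), (x=2, y=4), (x=1, y=5), (x=2, y=6), (x=3, y=7)
  Distance 3: (x=3, y=2), (x=2, y=3), (x=1, y=4), (x=0, y=5), (x=1, y=6), (x=2, y=7), (x=3, y=8)  <- goal reached here
One shortest path (3 moves): (x=3, y=5) -> (x=3, y=6) -> (x=3, y=7) -> (x=3, y=8)

Answer: Shortest path length: 3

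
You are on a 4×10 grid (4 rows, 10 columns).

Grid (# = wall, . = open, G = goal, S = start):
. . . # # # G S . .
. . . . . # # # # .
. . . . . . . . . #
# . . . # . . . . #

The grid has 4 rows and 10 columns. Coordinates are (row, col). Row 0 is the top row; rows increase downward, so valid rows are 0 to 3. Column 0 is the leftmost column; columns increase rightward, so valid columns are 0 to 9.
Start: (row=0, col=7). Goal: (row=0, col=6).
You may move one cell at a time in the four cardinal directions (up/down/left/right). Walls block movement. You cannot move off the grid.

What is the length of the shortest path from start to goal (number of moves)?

BFS from (row=0, col=7) until reaching (row=0, col=6):
  Distance 0: (row=0, col=7)
  Distance 1: (row=0, col=6), (row=0, col=8)  <- goal reached here
One shortest path (1 moves): (row=0, col=7) -> (row=0, col=6)

Answer: Shortest path length: 1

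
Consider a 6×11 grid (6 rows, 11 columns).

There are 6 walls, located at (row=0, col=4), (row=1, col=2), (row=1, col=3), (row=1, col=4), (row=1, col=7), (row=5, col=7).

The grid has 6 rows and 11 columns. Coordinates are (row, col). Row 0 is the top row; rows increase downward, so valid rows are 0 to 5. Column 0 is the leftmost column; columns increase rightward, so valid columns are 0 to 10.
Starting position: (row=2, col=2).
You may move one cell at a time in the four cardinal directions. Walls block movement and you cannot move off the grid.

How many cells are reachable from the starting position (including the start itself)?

Answer: Reachable cells: 60

Derivation:
BFS flood-fill from (row=2, col=2):
  Distance 0: (row=2, col=2)
  Distance 1: (row=2, col=1), (row=2, col=3), (row=3, col=2)
  Distance 2: (row=1, col=1), (row=2, col=0), (row=2, col=4), (row=3, col=1), (row=3, col=3), (row=4, col=2)
  Distance 3: (row=0, col=1), (row=1, col=0), (row=2, col=5), (row=3, col=0), (row=3, col=4), (row=4, col=1), (row=4, col=3), (row=5, col=2)
  Distance 4: (row=0, col=0), (row=0, col=2), (row=1, col=5), (row=2, col=6), (row=3, col=5), (row=4, col=0), (row=4, col=4), (row=5, col=1), (row=5, col=3)
  Distance 5: (row=0, col=3), (row=0, col=5), (row=1, col=6), (row=2, col=7), (row=3, col=6), (row=4, col=5), (row=5, col=0), (row=5, col=4)
  Distance 6: (row=0, col=6), (row=2, col=8), (row=3, col=7), (row=4, col=6), (row=5, col=5)
  Distance 7: (row=0, col=7), (row=1, col=8), (row=2, col=9), (row=3, col=8), (row=4, col=7), (row=5, col=6)
  Distance 8: (row=0, col=8), (row=1, col=9), (row=2, col=10), (row=3, col=9), (row=4, col=8)
  Distance 9: (row=0, col=9), (row=1, col=10), (row=3, col=10), (row=4, col=9), (row=5, col=8)
  Distance 10: (row=0, col=10), (row=4, col=10), (row=5, col=9)
  Distance 11: (row=5, col=10)
Total reachable: 60 (grid has 60 open cells total)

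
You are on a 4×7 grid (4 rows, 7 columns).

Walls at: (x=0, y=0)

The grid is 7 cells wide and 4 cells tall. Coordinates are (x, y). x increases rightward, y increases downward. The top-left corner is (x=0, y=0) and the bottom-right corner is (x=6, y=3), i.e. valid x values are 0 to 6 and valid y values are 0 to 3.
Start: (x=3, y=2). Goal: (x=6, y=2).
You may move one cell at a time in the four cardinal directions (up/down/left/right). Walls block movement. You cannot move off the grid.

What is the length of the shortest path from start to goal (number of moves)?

Answer: Shortest path length: 3

Derivation:
BFS from (x=3, y=2) until reaching (x=6, y=2):
  Distance 0: (x=3, y=2)
  Distance 1: (x=3, y=1), (x=2, y=2), (x=4, y=2), (x=3, y=3)
  Distance 2: (x=3, y=0), (x=2, y=1), (x=4, y=1), (x=1, y=2), (x=5, y=2), (x=2, y=3), (x=4, y=3)
  Distance 3: (x=2, y=0), (x=4, y=0), (x=1, y=1), (x=5, y=1), (x=0, y=2), (x=6, y=2), (x=1, y=3), (x=5, y=3)  <- goal reached here
One shortest path (3 moves): (x=3, y=2) -> (x=4, y=2) -> (x=5, y=2) -> (x=6, y=2)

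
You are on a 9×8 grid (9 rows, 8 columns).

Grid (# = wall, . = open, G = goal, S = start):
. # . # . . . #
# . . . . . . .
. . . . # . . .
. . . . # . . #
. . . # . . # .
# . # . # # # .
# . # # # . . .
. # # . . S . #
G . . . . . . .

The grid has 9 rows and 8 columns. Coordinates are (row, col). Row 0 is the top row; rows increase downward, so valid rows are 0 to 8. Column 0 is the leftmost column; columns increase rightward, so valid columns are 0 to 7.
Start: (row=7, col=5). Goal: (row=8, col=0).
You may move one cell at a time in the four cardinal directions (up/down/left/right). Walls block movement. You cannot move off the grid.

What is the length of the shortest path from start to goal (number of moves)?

BFS from (row=7, col=5) until reaching (row=8, col=0):
  Distance 0: (row=7, col=5)
  Distance 1: (row=6, col=5), (row=7, col=4), (row=7, col=6), (row=8, col=5)
  Distance 2: (row=6, col=6), (row=7, col=3), (row=8, col=4), (row=8, col=6)
  Distance 3: (row=6, col=7), (row=8, col=3), (row=8, col=7)
  Distance 4: (row=5, col=7), (row=8, col=2)
  Distance 5: (row=4, col=7), (row=8, col=1)
  Distance 6: (row=8, col=0)  <- goal reached here
One shortest path (6 moves): (row=7, col=5) -> (row=7, col=4) -> (row=7, col=3) -> (row=8, col=3) -> (row=8, col=2) -> (row=8, col=1) -> (row=8, col=0)

Answer: Shortest path length: 6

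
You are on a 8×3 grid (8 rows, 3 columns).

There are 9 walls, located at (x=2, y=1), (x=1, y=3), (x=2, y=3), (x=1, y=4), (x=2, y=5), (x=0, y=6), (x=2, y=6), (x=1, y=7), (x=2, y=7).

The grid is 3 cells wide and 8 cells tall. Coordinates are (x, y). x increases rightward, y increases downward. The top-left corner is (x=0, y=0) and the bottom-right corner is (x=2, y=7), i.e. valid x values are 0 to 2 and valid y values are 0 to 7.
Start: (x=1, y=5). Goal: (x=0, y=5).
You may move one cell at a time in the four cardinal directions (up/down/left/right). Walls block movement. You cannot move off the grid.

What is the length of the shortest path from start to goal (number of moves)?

Answer: Shortest path length: 1

Derivation:
BFS from (x=1, y=5) until reaching (x=0, y=5):
  Distance 0: (x=1, y=5)
  Distance 1: (x=0, y=5), (x=1, y=6)  <- goal reached here
One shortest path (1 moves): (x=1, y=5) -> (x=0, y=5)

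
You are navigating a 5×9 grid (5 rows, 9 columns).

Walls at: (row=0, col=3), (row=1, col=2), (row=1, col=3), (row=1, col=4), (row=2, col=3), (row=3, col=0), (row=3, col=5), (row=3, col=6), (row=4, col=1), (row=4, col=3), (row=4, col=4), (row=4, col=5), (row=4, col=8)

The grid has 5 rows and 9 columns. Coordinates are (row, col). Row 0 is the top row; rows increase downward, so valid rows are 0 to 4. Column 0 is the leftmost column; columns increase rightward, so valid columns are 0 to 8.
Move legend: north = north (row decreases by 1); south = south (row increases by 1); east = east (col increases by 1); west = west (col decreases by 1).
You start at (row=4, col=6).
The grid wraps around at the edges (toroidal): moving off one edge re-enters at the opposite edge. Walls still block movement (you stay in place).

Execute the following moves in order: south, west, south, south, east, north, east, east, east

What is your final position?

Answer: Final position: (row=1, col=0)

Derivation:
Start: (row=4, col=6)
  south (south): (row=4, col=6) -> (row=0, col=6)
  west (west): (row=0, col=6) -> (row=0, col=5)
  south (south): (row=0, col=5) -> (row=1, col=5)
  south (south): (row=1, col=5) -> (row=2, col=5)
  east (east): (row=2, col=5) -> (row=2, col=6)
  north (north): (row=2, col=6) -> (row=1, col=6)
  east (east): (row=1, col=6) -> (row=1, col=7)
  east (east): (row=1, col=7) -> (row=1, col=8)
  east (east): (row=1, col=8) -> (row=1, col=0)
Final: (row=1, col=0)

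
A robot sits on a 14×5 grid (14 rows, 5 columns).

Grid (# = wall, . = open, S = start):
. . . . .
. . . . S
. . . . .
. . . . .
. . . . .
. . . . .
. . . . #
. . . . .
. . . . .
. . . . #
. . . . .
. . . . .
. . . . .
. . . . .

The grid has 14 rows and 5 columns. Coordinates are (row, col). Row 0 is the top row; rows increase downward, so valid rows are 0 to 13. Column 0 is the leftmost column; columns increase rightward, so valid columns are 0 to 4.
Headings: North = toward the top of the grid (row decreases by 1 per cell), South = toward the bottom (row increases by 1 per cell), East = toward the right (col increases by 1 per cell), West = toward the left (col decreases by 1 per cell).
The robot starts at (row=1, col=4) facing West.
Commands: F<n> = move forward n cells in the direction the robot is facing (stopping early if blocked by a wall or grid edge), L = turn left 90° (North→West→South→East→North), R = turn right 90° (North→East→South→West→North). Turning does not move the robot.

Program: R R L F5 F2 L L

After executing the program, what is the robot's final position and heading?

Start: (row=1, col=4), facing West
  R: turn right, now facing North
  R: turn right, now facing East
  L: turn left, now facing North
  F5: move forward 1/5 (blocked), now at (row=0, col=4)
  F2: move forward 0/2 (blocked), now at (row=0, col=4)
  L: turn left, now facing West
  L: turn left, now facing South
Final: (row=0, col=4), facing South

Answer: Final position: (row=0, col=4), facing South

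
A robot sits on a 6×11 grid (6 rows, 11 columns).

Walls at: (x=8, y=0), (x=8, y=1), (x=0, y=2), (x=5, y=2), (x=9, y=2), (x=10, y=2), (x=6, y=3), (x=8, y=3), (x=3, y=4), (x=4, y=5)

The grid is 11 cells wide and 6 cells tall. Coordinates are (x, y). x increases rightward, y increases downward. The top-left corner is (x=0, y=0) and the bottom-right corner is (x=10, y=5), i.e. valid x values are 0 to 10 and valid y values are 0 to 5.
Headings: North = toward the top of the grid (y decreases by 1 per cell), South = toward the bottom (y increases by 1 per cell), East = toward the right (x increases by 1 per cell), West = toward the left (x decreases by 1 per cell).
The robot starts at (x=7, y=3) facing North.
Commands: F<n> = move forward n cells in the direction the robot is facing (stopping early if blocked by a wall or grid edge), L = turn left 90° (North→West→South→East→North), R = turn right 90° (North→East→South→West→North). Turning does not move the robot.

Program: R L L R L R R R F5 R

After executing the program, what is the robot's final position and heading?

Answer: Final position: (x=7, y=5), facing West

Derivation:
Start: (x=7, y=3), facing North
  R: turn right, now facing East
  L: turn left, now facing North
  L: turn left, now facing West
  R: turn right, now facing North
  L: turn left, now facing West
  R: turn right, now facing North
  R: turn right, now facing East
  R: turn right, now facing South
  F5: move forward 2/5 (blocked), now at (x=7, y=5)
  R: turn right, now facing West
Final: (x=7, y=5), facing West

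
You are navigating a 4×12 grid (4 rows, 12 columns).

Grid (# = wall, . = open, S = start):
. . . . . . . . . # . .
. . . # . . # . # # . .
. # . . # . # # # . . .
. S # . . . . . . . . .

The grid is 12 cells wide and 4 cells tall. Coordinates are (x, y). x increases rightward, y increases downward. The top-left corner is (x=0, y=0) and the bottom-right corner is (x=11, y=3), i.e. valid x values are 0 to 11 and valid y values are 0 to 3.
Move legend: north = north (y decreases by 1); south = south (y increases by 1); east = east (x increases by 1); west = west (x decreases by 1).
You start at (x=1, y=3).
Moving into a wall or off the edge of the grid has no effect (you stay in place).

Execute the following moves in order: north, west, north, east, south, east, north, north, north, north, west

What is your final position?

Answer: Final position: (x=0, y=3)

Derivation:
Start: (x=1, y=3)
  north (north): blocked, stay at (x=1, y=3)
  west (west): (x=1, y=3) -> (x=0, y=3)
  north (north): (x=0, y=3) -> (x=0, y=2)
  east (east): blocked, stay at (x=0, y=2)
  south (south): (x=0, y=2) -> (x=0, y=3)
  east (east): (x=0, y=3) -> (x=1, y=3)
  [×4]north (north): blocked, stay at (x=1, y=3)
  west (west): (x=1, y=3) -> (x=0, y=3)
Final: (x=0, y=3)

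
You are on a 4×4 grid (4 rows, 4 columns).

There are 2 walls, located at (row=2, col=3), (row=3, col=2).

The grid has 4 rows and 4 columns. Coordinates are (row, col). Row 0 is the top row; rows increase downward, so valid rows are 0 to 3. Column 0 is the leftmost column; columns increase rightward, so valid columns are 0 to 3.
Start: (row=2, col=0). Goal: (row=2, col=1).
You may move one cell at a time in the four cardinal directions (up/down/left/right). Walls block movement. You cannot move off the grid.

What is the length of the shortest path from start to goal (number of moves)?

Answer: Shortest path length: 1

Derivation:
BFS from (row=2, col=0) until reaching (row=2, col=1):
  Distance 0: (row=2, col=0)
  Distance 1: (row=1, col=0), (row=2, col=1), (row=3, col=0)  <- goal reached here
One shortest path (1 moves): (row=2, col=0) -> (row=2, col=1)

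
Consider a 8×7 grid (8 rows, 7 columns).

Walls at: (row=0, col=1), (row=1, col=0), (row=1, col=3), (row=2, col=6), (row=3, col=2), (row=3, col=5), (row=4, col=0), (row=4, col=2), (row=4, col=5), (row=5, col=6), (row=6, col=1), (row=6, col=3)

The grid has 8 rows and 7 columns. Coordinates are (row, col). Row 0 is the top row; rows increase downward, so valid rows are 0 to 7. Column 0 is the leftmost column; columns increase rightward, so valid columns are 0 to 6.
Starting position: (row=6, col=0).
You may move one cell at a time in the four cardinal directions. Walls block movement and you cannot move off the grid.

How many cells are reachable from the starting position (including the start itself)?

BFS flood-fill from (row=6, col=0):
  Distance 0: (row=6, col=0)
  Distance 1: (row=5, col=0), (row=7, col=0)
  Distance 2: (row=5, col=1), (row=7, col=1)
  Distance 3: (row=4, col=1), (row=5, col=2), (row=7, col=2)
  Distance 4: (row=3, col=1), (row=5, col=3), (row=6, col=2), (row=7, col=3)
  Distance 5: (row=2, col=1), (row=3, col=0), (row=4, col=3), (row=5, col=4), (row=7, col=4)
  Distance 6: (row=1, col=1), (row=2, col=0), (row=2, col=2), (row=3, col=3), (row=4, col=4), (row=5, col=5), (row=6, col=4), (row=7, col=5)
  Distance 7: (row=1, col=2), (row=2, col=3), (row=3, col=4), (row=6, col=5), (row=7, col=6)
  Distance 8: (row=0, col=2), (row=2, col=4), (row=6, col=6)
  Distance 9: (row=0, col=3), (row=1, col=4), (row=2, col=5)
  Distance 10: (row=0, col=4), (row=1, col=5)
  Distance 11: (row=0, col=5), (row=1, col=6)
  Distance 12: (row=0, col=6)
Total reachable: 41 (grid has 44 open cells total)

Answer: Reachable cells: 41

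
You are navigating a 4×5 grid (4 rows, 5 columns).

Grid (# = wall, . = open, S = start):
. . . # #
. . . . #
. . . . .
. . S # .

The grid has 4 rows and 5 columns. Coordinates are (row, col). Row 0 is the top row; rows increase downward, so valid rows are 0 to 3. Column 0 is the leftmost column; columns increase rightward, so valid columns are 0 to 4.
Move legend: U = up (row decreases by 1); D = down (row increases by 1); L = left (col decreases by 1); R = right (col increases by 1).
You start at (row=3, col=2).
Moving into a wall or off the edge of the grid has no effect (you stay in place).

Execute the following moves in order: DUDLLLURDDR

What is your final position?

Start: (row=3, col=2)
  D (down): blocked, stay at (row=3, col=2)
  U (up): (row=3, col=2) -> (row=2, col=2)
  D (down): (row=2, col=2) -> (row=3, col=2)
  L (left): (row=3, col=2) -> (row=3, col=1)
  L (left): (row=3, col=1) -> (row=3, col=0)
  L (left): blocked, stay at (row=3, col=0)
  U (up): (row=3, col=0) -> (row=2, col=0)
  R (right): (row=2, col=0) -> (row=2, col=1)
  D (down): (row=2, col=1) -> (row=3, col=1)
  D (down): blocked, stay at (row=3, col=1)
  R (right): (row=3, col=1) -> (row=3, col=2)
Final: (row=3, col=2)

Answer: Final position: (row=3, col=2)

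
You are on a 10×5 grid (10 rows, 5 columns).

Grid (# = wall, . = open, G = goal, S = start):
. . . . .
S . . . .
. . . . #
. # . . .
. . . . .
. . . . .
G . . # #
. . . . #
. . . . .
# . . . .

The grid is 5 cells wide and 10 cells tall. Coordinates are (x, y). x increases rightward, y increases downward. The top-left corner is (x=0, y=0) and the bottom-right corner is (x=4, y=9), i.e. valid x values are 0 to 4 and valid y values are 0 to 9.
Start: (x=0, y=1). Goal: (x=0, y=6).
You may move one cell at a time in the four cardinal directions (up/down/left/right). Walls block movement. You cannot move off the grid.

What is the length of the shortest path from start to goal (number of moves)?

BFS from (x=0, y=1) until reaching (x=0, y=6):
  Distance 0: (x=0, y=1)
  Distance 1: (x=0, y=0), (x=1, y=1), (x=0, y=2)
  Distance 2: (x=1, y=0), (x=2, y=1), (x=1, y=2), (x=0, y=3)
  Distance 3: (x=2, y=0), (x=3, y=1), (x=2, y=2), (x=0, y=4)
  Distance 4: (x=3, y=0), (x=4, y=1), (x=3, y=2), (x=2, y=3), (x=1, y=4), (x=0, y=5)
  Distance 5: (x=4, y=0), (x=3, y=3), (x=2, y=4), (x=1, y=5), (x=0, y=6)  <- goal reached here
One shortest path (5 moves): (x=0, y=1) -> (x=0, y=2) -> (x=0, y=3) -> (x=0, y=4) -> (x=0, y=5) -> (x=0, y=6)

Answer: Shortest path length: 5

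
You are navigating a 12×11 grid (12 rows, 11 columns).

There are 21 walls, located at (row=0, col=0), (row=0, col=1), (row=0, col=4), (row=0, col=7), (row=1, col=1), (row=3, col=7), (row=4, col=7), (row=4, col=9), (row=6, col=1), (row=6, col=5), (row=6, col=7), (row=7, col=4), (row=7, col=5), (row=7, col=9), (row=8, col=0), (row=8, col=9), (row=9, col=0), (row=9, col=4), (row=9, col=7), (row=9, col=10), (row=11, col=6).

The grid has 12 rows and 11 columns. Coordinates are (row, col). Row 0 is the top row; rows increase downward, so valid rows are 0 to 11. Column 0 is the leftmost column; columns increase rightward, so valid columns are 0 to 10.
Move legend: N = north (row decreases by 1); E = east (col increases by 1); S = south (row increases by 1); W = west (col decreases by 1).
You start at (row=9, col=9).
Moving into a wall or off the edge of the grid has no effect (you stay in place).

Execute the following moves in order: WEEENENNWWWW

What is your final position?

Start: (row=9, col=9)
  W (west): (row=9, col=9) -> (row=9, col=8)
  E (east): (row=9, col=8) -> (row=9, col=9)
  E (east): blocked, stay at (row=9, col=9)
  E (east): blocked, stay at (row=9, col=9)
  N (north): blocked, stay at (row=9, col=9)
  E (east): blocked, stay at (row=9, col=9)
  N (north): blocked, stay at (row=9, col=9)
  N (north): blocked, stay at (row=9, col=9)
  W (west): (row=9, col=9) -> (row=9, col=8)
  [×3]W (west): blocked, stay at (row=9, col=8)
Final: (row=9, col=8)

Answer: Final position: (row=9, col=8)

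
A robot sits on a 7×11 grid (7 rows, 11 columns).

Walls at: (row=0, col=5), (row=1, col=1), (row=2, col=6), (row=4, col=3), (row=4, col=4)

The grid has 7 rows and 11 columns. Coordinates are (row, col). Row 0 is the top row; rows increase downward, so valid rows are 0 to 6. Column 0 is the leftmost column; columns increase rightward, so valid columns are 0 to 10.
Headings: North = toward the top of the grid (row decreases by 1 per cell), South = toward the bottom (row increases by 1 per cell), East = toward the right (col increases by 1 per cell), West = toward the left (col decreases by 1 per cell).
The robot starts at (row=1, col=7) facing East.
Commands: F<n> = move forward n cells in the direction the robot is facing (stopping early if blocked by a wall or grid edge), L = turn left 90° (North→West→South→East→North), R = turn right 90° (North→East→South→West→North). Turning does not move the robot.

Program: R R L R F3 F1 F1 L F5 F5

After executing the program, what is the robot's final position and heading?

Answer: Final position: (row=6, col=2), facing South

Derivation:
Start: (row=1, col=7), facing East
  R: turn right, now facing South
  R: turn right, now facing West
  L: turn left, now facing South
  R: turn right, now facing West
  F3: move forward 3, now at (row=1, col=4)
  F1: move forward 1, now at (row=1, col=3)
  F1: move forward 1, now at (row=1, col=2)
  L: turn left, now facing South
  F5: move forward 5, now at (row=6, col=2)
  F5: move forward 0/5 (blocked), now at (row=6, col=2)
Final: (row=6, col=2), facing South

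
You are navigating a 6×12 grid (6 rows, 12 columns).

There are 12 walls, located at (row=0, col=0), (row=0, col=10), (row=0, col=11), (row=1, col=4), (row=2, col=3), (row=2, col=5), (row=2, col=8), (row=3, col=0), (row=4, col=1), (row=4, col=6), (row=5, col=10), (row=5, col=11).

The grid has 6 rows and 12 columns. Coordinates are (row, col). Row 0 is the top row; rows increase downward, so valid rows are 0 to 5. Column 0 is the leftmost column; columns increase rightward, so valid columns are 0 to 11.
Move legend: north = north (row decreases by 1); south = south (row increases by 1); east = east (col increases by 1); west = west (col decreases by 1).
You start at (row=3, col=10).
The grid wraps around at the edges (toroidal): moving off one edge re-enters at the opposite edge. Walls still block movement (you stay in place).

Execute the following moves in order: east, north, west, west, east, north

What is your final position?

Answer: Final position: (row=1, col=10)

Derivation:
Start: (row=3, col=10)
  east (east): (row=3, col=10) -> (row=3, col=11)
  north (north): (row=3, col=11) -> (row=2, col=11)
  west (west): (row=2, col=11) -> (row=2, col=10)
  west (west): (row=2, col=10) -> (row=2, col=9)
  east (east): (row=2, col=9) -> (row=2, col=10)
  north (north): (row=2, col=10) -> (row=1, col=10)
Final: (row=1, col=10)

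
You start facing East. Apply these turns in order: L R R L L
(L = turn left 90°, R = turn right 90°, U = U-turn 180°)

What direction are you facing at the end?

Start: East
  L (left (90° counter-clockwise)) -> North
  R (right (90° clockwise)) -> East
  R (right (90° clockwise)) -> South
  L (left (90° counter-clockwise)) -> East
  L (left (90° counter-clockwise)) -> North
Final: North

Answer: Final heading: North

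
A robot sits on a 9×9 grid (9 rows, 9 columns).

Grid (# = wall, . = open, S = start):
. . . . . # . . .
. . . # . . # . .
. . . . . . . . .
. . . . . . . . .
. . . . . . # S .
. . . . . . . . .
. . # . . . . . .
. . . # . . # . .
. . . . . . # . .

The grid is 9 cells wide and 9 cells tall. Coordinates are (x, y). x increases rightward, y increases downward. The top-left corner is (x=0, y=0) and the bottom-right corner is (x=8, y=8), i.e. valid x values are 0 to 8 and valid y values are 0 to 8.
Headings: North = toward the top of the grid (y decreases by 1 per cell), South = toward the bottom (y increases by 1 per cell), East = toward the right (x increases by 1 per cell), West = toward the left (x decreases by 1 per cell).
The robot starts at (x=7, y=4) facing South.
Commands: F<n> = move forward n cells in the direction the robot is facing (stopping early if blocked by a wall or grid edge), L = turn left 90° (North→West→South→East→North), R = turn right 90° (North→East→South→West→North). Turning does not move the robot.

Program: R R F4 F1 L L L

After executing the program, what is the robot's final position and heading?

Answer: Final position: (x=7, y=0), facing East

Derivation:
Start: (x=7, y=4), facing South
  R: turn right, now facing West
  R: turn right, now facing North
  F4: move forward 4, now at (x=7, y=0)
  F1: move forward 0/1 (blocked), now at (x=7, y=0)
  L: turn left, now facing West
  L: turn left, now facing South
  L: turn left, now facing East
Final: (x=7, y=0), facing East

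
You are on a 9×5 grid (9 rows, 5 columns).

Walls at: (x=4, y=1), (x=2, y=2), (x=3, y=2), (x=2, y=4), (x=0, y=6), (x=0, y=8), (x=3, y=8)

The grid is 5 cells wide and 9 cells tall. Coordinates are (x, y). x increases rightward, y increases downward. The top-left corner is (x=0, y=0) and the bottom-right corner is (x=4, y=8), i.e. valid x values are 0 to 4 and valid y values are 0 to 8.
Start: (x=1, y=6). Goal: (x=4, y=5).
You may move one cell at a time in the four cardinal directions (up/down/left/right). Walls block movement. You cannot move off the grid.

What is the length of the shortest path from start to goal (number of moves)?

BFS from (x=1, y=6) until reaching (x=4, y=5):
  Distance 0: (x=1, y=6)
  Distance 1: (x=1, y=5), (x=2, y=6), (x=1, y=7)
  Distance 2: (x=1, y=4), (x=0, y=5), (x=2, y=5), (x=3, y=6), (x=0, y=7), (x=2, y=7), (x=1, y=8)
  Distance 3: (x=1, y=3), (x=0, y=4), (x=3, y=5), (x=4, y=6), (x=3, y=7), (x=2, y=8)
  Distance 4: (x=1, y=2), (x=0, y=3), (x=2, y=3), (x=3, y=4), (x=4, y=5), (x=4, y=7)  <- goal reached here
One shortest path (4 moves): (x=1, y=6) -> (x=2, y=6) -> (x=3, y=6) -> (x=4, y=6) -> (x=4, y=5)

Answer: Shortest path length: 4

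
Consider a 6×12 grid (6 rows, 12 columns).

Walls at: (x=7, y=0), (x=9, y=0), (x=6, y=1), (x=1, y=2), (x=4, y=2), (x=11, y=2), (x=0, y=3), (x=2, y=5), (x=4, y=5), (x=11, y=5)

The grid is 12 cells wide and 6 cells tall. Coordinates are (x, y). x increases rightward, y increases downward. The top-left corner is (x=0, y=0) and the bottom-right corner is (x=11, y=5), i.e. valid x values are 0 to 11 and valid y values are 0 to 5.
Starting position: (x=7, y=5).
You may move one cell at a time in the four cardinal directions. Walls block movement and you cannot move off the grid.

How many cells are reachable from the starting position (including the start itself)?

BFS flood-fill from (x=7, y=5):
  Distance 0: (x=7, y=5)
  Distance 1: (x=7, y=4), (x=6, y=5), (x=8, y=5)
  Distance 2: (x=7, y=3), (x=6, y=4), (x=8, y=4), (x=5, y=5), (x=9, y=5)
  Distance 3: (x=7, y=2), (x=6, y=3), (x=8, y=3), (x=5, y=4), (x=9, y=4), (x=10, y=5)
  Distance 4: (x=7, y=1), (x=6, y=2), (x=8, y=2), (x=5, y=3), (x=9, y=3), (x=4, y=4), (x=10, y=4)
  Distance 5: (x=8, y=1), (x=5, y=2), (x=9, y=2), (x=4, y=3), (x=10, y=3), (x=3, y=4), (x=11, y=4)
  Distance 6: (x=8, y=0), (x=5, y=1), (x=9, y=1), (x=10, y=2), (x=3, y=3), (x=11, y=3), (x=2, y=4), (x=3, y=5)
  Distance 7: (x=5, y=0), (x=4, y=1), (x=10, y=1), (x=3, y=2), (x=2, y=3), (x=1, y=4)
  Distance 8: (x=4, y=0), (x=6, y=0), (x=10, y=0), (x=3, y=1), (x=11, y=1), (x=2, y=2), (x=1, y=3), (x=0, y=4), (x=1, y=5)
  Distance 9: (x=3, y=0), (x=11, y=0), (x=2, y=1), (x=0, y=5)
  Distance 10: (x=2, y=0), (x=1, y=1)
  Distance 11: (x=1, y=0), (x=0, y=1)
  Distance 12: (x=0, y=0), (x=0, y=2)
Total reachable: 62 (grid has 62 open cells total)

Answer: Reachable cells: 62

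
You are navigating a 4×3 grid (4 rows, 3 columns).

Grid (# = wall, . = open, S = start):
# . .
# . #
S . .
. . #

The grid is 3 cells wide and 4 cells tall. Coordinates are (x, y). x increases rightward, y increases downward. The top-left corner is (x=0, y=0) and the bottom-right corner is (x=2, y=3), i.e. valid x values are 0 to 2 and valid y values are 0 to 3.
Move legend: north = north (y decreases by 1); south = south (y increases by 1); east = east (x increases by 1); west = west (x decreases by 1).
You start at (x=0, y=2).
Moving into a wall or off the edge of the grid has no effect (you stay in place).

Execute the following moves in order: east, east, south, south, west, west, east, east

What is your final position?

Answer: Final position: (x=2, y=2)

Derivation:
Start: (x=0, y=2)
  east (east): (x=0, y=2) -> (x=1, y=2)
  east (east): (x=1, y=2) -> (x=2, y=2)
  south (south): blocked, stay at (x=2, y=2)
  south (south): blocked, stay at (x=2, y=2)
  west (west): (x=2, y=2) -> (x=1, y=2)
  west (west): (x=1, y=2) -> (x=0, y=2)
  east (east): (x=0, y=2) -> (x=1, y=2)
  east (east): (x=1, y=2) -> (x=2, y=2)
Final: (x=2, y=2)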